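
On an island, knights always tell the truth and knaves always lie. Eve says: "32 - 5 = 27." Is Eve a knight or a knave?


Statement: "32 - 5 = 27."
Actual: 32 - 5 = 27
Claimed: 27
Statement is TRUE → Eve tells the truth → Knight

Knight


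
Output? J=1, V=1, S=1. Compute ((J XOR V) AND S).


J XOR V = 1^1 = 0
0 AND 1 = 0

0


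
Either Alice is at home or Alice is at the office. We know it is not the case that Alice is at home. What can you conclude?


Disjunctive syllogism: P ∨ Q, ¬P ⊢ Q
Disjunction: Alice is at home ∨ Alice is at the office
We know it is not the case that Alice is at home.
By disjunctive syllogism, the other disjunct must be true.

Alice is at the office


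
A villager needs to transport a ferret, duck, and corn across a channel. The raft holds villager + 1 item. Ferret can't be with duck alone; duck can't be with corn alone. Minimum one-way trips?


1. villager+duck → 2. villager ← 3. villager+ferret → 4. villager+duck ← 5. villager+corn → 6. villager ← 7. villager+duck →
Minimum trips = 7

7


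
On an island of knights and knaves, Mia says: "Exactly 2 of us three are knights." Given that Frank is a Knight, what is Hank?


Mia claims exactly 2 knights among Mia, Frank, Hank.
Given: Frank is a Knight.

Case 1: Mia is a Knight (tells truth)
  Then exactly 2 of the three are knights.
  Counting Mia, Frank: 2 knight(s) so far. Need 0 more → Hank = Knave.
Case 2: Mia is a Knave (lies)
  Then the count is NOT 2.
  If Hank = Knight, count = 2 = 2 → claim would be true, contradicts lie.
  If Hank = Knave, count = 1 ≠ 2 → lie confirmed ✓

Hank is a Knave.

Knave


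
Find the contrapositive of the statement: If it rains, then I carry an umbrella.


Original: If it rains, then I carry an umbrella
Contrapositive: If ¬Q, then ¬P
Negate Q: not (I carry an umbrella)
Negate P: not (it rains)

If not (I carry an umbrella), then not (it rains).


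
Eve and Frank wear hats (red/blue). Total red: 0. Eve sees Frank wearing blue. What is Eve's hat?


Total red = 0, Frank = blue
Red accounted for: 0
Remaining for Eve: 0
Eve's hat is blue.

blue


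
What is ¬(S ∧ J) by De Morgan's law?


De Morgan's law: ¬(P ∧ Q) ≡ ¬P ∨ ¬Q
¬(S ∧ J) = ¬S ∨ ¬J

¬S ∨ ¬J


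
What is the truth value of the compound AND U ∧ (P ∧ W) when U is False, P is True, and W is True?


U = False, P = True, W = True
Step 1: P ∧ W = True AND True = True
Step 2: U ∧ True = False AND True = False
AND is true only when ALL operands are true.

False


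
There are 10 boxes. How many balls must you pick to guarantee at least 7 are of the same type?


Pigeonhole: to guarantee k in one of n categories, need (k-1)×n + 1.
k = 7, n = 10
Minimum = (7-1) × 10 + 1 = 6 × 10 + 1

61


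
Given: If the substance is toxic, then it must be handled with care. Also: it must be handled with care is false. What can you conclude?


Modus tollens: P → Q, ¬Q ⊢ ¬P
P: the substance is toxic
Q: it must be handled with care
We have P → Q and Q is false.
By modus tollens, P must be false.

It is not the case that the substance is toxic


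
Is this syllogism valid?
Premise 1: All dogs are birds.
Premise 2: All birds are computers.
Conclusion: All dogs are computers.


Premise 1: All dogs are birds.
Premise 2: All birds are computers.
Conclusion: All dogs are computers.
Barbara syllogism (AAA-1): All A are B, All B are C → All A are C.
Middle term (birds) distributed in premise 2.

Valid


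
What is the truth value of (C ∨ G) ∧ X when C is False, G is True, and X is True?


C = False, G = True, X = True
Step 1: C ∨ G = False OR True = True
Step 2: True ∧ X = True AND True = True
OR is true when at least one operand is true; AND requires both.

True


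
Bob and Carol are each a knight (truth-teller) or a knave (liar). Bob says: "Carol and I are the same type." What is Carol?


Bob says: "Carol and I are the same type."
Case 1: Bob is a Knight (truth-teller)
  Statement is true → they ARE the same → Carol is also a Knight
Case 2: Bob is a Knave (liar)
  Statement is false → they are NOT the same → Carol is a Knight
In both cases, Carol is a Knight.

Knight


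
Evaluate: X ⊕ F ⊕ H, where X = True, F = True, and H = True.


X = True, F = True, H = True
Step 1: X ⊕ F = True XOR True = False
Step 2: False ⊕ H = False XOR True = True
XOR is true when an odd number of operands are true.

True


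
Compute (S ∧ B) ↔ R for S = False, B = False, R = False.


S = False, B = False, R = False
Step 1: S ∧ B = False AND False = False
Step 2: (False) ↔ R: true when both sides have same truth value.
Result: False ↔ False = True

True


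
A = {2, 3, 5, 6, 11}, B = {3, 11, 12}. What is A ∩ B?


A = {2, 3, 5, 6, 11}
B = {3, 11, 12}
Operation: intersection
Elements in both: 3, 11

{3, 11}


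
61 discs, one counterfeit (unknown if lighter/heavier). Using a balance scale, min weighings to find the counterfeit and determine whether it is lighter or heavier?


Let n = 61. 122 possibilities (n discs × lighter/heavier); each weighing has 3 outcomes.
Bound for k weighings: say the first weighing puts j discs on each pan. If it tips, the 2j weighed discs remain suspects (each with a known direction) and k-1 weighings give 3^(k-1) outcomes; 3^(k-1) is odd, so 2j ≤ 3^(k-1) - 1. If it balances, the n - 2j unweighed discs remain with direction unknown: 2(n - 2j) ≤ 3^(k-1) - 1 by the same parity argument. Adding, n ≤ (3^(k-1) - 1) + (3^(k-1) - 1)/2 = (3^k - 3)/2, and the classical three-group strategy achieves this (3 discs in 2 weighings, 12 in 3, 39 in 4, 120 in 5).
So we need the smallest k with (3^k - 3)/2 ≥ 61.
k = 4: (3^4 - 3)/2 = 39 < 61 ✗
k = 5: (3^5 - 3)/2 = 120 ≥ 61 ✓

5


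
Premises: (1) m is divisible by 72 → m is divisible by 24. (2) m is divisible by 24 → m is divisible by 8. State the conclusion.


Hypothetical syllogism: P → Q, Q → R ⊢ P → R
Premise 1: m is divisible by 72 → m is divisible by 24
Premise 2: m is divisible by 24 → m is divisible by 8
Chain the implications: the middle term (m is divisible by 24) links the two.
Conclusion: If m is divisible by 72, then m is divisible by 8.

If m is divisible by 72, then m is divisible by 8.


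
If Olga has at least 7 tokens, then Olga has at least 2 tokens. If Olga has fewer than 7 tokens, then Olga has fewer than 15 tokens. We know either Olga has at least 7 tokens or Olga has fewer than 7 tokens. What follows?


Constructive dilemma: (P → Q) ∧ (R → S), P ∨ R ⊢ Q ∨ S
Premise 1: Olga has at least 7 tokens → Olga has at least 2 tokens
Premise 2: Olga has fewer than 7 tokens → Olga has fewer than 15 tokens
Premise 3: Olga has at least 7 tokens ∨ Olga has fewer than 7 tokens
Case 1: Assuming Olga has at least 7 tokens, then by Premise 1, Olga has at least 2 tokens.
Case 2: Assuming Olga has fewer than 7 tokens, then by Premise 2, Olga has fewer than 15 tokens.
Since one of Olga has at least 7 tokens or Olga has fewer than 7 tokens must hold, we get Olga has at least 2 tokens or Olga has fewer than 15 tokens.

Olga has at least 2 tokens or Olga has fewer than 15 tokens.


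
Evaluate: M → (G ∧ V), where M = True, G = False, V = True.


M = True, G = False, V = True
Step 1: G ∧ V = False AND True = False
Step 2: M → (False): false only when M=True and consequent=False.
Result: False

False


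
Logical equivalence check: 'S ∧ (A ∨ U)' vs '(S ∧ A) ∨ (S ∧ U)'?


Expression 1: S ∧ (A ∨ U)
Expression 2: (S ∧ A) ∨ (S ∧ U)
Truth table (S A U | Expr1 Expr2):
  T T T |   T     T
  T T F |   T     T
  T F T |   T     T
  T F F |   F     F
  F T T |   F     F
  F T F |   F     F
  F F T |   F     F
  F F F |   F     F
All 8 rows agree, so the expressions are logically equivalent.

Yes


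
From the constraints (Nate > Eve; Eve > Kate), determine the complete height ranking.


Constraints: Nate > Eve; Eve > Kate
Method: at each step, the next-highest is the one remaining person who never appears on the smaller side of a constraint between remaining people.
  Step 1: remaining {Eve, Kate, Nate}; on the smaller side: {Eve, Kate} → Nate is next (Nate > Eve).
  Step 2: remaining {Eve, Kate}; on the smaller side: {Kate} → Eve is next (Eve > Kate).
  Step 3: only Kate remains → lowest.
Final ranking (highest to lowest):

Nate > Eve > Kate


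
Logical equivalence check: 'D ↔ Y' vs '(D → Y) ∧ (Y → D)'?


Expression 1: D ↔ Y
Expression 2: (D → Y) ∧ (Y → D)
Truth table (D Y | Expr1 Expr2):
  T T |   T     T
  T F |   F     F
  F T |   F     F
  F F |   T     T
All 4 rows agree, so the expressions are logically equivalent.

Yes


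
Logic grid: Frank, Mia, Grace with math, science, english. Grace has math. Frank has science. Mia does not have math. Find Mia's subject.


From clues:
  Grace → math
  Frank → science
By elimination, Mia gets the remaining.

english


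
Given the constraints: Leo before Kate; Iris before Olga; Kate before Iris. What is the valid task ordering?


Constraints: Leo before Kate; Iris before Olga; Kate before Iris
Method: repeatedly schedule the remaining task that has no remaining task required before it.
  Step 1: remaining {Leo, Olga, Iris, Kate}; every task except Leo still has a predecessor pending → schedule Leo.
  Step 2: remaining {Olga, Iris, Kate}; every task except Kate still has a predecessor pending → schedule Kate.
  Step 3: remaining {Olga, Iris}; every task except Iris still has a predecessor pending → schedule Iris.
  Step 4: only Olga remains → schedule Olga.
Resulting order:

Leo → Kate → Iris → Olga


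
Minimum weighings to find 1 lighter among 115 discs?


Each weighing has 3 outcomes (left heavy / balance / right heavy), so k weighings distinguish at most 3^k cases; splitting into three near-equal groups achieves this.
Need 3^k ≥ 115: 3^4 = 81 < 115 ≤ 3^5 = 243
k = ⌈log₃(115)⌉ = 5

5


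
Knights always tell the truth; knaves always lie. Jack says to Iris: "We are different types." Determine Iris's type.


Jack says: "We are different types."
Case 1: Jack is a Knight (truth-teller)
  Statement is true → they ARE different → Iris is a Knave
Case 2: Jack is a Knave (liar)
  Statement is false → they are NOT different → Iris is a Knave
In both cases, Iris is a Knave.

Knave


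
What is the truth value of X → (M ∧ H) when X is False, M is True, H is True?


X = False, M = True, H = True
Step 1: M ∧ H = True AND True = True
Step 2: X → (True): false only when X=True and consequent=False.
Result: True

True


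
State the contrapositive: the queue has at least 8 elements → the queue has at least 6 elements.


Original: If the queue has at least 8 elements, then the queue has at least 6 elements
Contrapositive: If ¬Q, then ¬P
Negate Q: not (the queue has at least 6 elements)
Negate P: not (the queue has at least 8 elements)

If not (the queue has at least 6 elements), then not (the queue has at least 8 elements).


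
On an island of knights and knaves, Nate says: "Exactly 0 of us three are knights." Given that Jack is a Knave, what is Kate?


Nate claims exactly 0 knights among Nate, Jack, Kate.
Given: Jack is a Knave.

Case 1: Nate is a Knight (tells truth)
  Then exactly 0 of the three are knights.
  Counting Nate, Jack: 1 knight(s) so far. Need -1 more → impossible.
Case 2: Nate is a Knave (lies)
  Then the count is NOT 0.
  If Kate = Knave, count = 0 = 0 → claim would be true, contradicts lie.
  If Kate = Knight, count = 1 ≠ 0 → lie confirmed ✓

Kate is a Knight.

Knight


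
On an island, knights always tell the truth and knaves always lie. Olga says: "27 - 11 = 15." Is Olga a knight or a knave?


Statement: "27 - 11 = 15."
Actual: 27 - 11 = 16
Claimed: 15
Statement is FALSE → Olga lies → Knave

Knave


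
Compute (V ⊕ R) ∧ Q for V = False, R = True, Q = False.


V = False, R = True, Q = False
Step 1: V ⊕ R = False XOR True = True
Step 2: True ∧ Q = True AND False = False
XOR true when exactly one of V,R is true; then AND with Q.

False


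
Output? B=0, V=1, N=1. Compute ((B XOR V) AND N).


B XOR V = 0^1 = 1
1 AND 1 = 1

1


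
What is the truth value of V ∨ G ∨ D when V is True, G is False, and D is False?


V = True, G = False, D = False
Step 1: V ∨ G = True OR False = True
Step 2: True ∨ D = True OR False = True
OR is true when at least one operand is true.

True


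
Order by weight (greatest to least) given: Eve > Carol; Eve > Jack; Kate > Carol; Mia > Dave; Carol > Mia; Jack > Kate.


Constraints: Eve > Carol; Eve > Jack; Kate > Carol; Mia > Dave; Carol > Mia; Jack > Kate
Method: at each step, the next-highest is the one remaining person who never appears on the smaller side of a constraint between remaining people.
  Step 1: remaining {Mia, Dave, Carol, Jack, Eve, Kate}; on the smaller side: {Mia, Dave, Carol, Jack, Kate} → Eve is next (Eve > Carol; Eve > Jack).
  Step 2: remaining {Mia, Dave, Carol, Jack, Kate}; on the smaller side: {Mia, Dave, Carol, Kate} → Jack is next (Jack > Kate).
  Step 3: remaining {Mia, Dave, Carol, Kate}; on the smaller side: {Mia, Dave, Carol} → Kate is next (Kate > Carol).
  Step 4: remaining {Mia, Dave, Carol}; on the smaller side: {Mia, Dave} → Carol is next (Carol > Mia).
  Step 5: remaining {Mia, Dave}; on the smaller side: {Dave} → Mia is next (Mia > Dave).
  Step 6: only Dave remains → lowest.
Final ranking (highest to lowest):

Eve > Jack > Kate > Carol > Mia > Dave


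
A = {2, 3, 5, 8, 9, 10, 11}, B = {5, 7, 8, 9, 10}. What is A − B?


A = {2, 3, 5, 8, 9, 10, 11}
B = {5, 7, 8, 9, 10}
Operation: difference A − B
In A but not B: 2, 3, 11

{2, 3, 11}


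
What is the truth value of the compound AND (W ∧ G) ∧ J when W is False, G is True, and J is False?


W = False, G = True, J = False
Step 1: W ∧ G = False AND True = False
Step 2: False ∧ J = False AND False = False
AND is true only when ALL operands are true.

False


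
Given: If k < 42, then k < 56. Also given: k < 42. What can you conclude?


Modus ponens: P → Q, P ⊢ Q
P: k < 42
Q: k < 56
We have P → Q and P is true.
By modus ponens, Q must be true.

k < 56


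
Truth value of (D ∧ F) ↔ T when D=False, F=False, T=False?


D = False, F = False, T = False
Expression: (D ∧ F) ↔ T
Step 1: D ∧ F = False AND False = False
Step 2: (False) ↔ T = (False iff False) = True

True


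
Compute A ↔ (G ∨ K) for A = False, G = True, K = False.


A = False, G = True, K = False
Step 1: G ∨ K = True OR False = True
Step 2: A ↔ (True): true when both sides have same truth value.
Result: False ↔ True = False

False


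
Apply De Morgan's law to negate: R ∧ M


De Morgan's law: ¬(P ∧ Q) ≡ ¬P ∨ ¬Q
¬(R ∧ M) = ¬R ∨ ¬M

¬R ∨ ¬M


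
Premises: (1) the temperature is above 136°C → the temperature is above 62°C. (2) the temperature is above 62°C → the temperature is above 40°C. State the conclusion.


Hypothetical syllogism: P → Q, Q → R ⊢ P → R
Premise 1: the temperature is above 136°C → the temperature is above 62°C
Premise 2: the temperature is above 62°C → the temperature is above 40°C
Chain the implications: the middle term (the temperature is above 62°C) links the two.
Conclusion: If the temperature is above 136°C, then the temperature is above 40°C.

If the temperature is above 136°C, then the temperature is above 40°C.


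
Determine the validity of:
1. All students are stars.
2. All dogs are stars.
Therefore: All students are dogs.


Premise 1: All students are stars.
Premise 2: All dogs are stars.
Conclusion: All students are dogs.
Fallacy: undistributed middle. stars is predicate in both.
Counterexample: students and dogs could be disjoint subsets of stars.

Invalid


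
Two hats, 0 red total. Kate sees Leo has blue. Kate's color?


Total red = 0, Leo = blue
Red accounted for: 0
Remaining for Kate: 0
Kate's hat is blue.

blue


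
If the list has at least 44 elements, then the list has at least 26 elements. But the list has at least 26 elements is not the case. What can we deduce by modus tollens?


Modus tollens: P → Q, ¬Q ⊢ ¬P
P: the list has at least 44 elements
Q: the list has at least 26 elements
We have P → Q and Q is false.
By modus tollens, P must be false.

It is not the case that the list has at least 44 elements


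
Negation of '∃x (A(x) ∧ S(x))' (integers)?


Original: ∃x (A(x) ∧ S(x))
Rule: ¬∀→∃, ¬∃→∀, negate predicate.
Negation: ∀x (¬A(x) ∨ ¬S(x))

∀x (¬A(x) ∨ ¬S(x))


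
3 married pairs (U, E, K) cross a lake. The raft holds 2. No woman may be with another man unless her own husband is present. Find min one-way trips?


Label couples U, E, K (H = husband, W = wife).
Counting alone: 6 people, the raft carries 2 and someone must bring it back, so each round trip nets at most +1 on the far side until the last crossing → at least 9 trips. The jealousy constraint makes 9 impossible; the shortest valid schedule has 11:
1. WU+WE →  (far: WU,WE; near: HU,HE,HK,WK)
2. WU ←       (far: WE; near: HU,HE,HK,WU,WK)
3. WU+WK →  (far: WU,WE,WK; near: HU,HE,HK)
4. WU ←       (far: WE,WK; near: HU,HE,HK,WU)
5. HE+HK →  (far: HE,WE,HK,WK; near: HU,WU)
6. HE+WE ←  (far: HK,WK; near: HU,WU,HE,WE)
7. HU+HE →  (far: HU,HE,HK,WK; near: WU,WE)
8. WK ←       (far: HU,HE,HK; near: WU,WE,WK)
9. WU+WE →  (far: HU,WU,HE,WE,HK; near: WK)
10. HK ←      (far: HU,WU,HE,WE; near: HK,WK)
11. HK+WK → (far: all six; near: empty)
In every state each wife is either with her husband or with no other man.
Minimum trips = 11

11


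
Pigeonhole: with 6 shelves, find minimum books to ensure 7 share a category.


Pigeonhole: to guarantee k in one of n categories, need (k-1)×n + 1.
k = 7, n = 6
Minimum = (7-1) × 6 + 1 = 6 × 6 + 1

37


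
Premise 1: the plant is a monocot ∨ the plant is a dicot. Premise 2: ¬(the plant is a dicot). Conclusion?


Disjunctive syllogism: P ∨ Q, ¬P ⊢ Q
Disjunction: the plant is a monocot ∨ the plant is a dicot
We know it is not the case that the plant is a dicot.
By disjunctive syllogism, the other disjunct must be true.

The plant is a monocot


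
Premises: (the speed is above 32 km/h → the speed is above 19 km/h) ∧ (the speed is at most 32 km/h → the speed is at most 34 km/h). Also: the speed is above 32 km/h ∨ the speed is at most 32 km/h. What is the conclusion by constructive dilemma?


Constructive dilemma: (P → Q) ∧ (R → S), P ∨ R ⊢ Q ∨ S
Premise 1: the speed is above 32 km/h → the speed is above 19 km/h
Premise 2: the speed is at most 32 km/h → the speed is at most 34 km/h
Premise 3: the speed is above 32 km/h ∨ the speed is at most 32 km/h
Case 1: Assuming the speed is above 32 km/h, then by Premise 1, the speed is above 19 km/h.
Case 2: Assuming the speed is at most 32 km/h, then by Premise 2, the speed is at most 34 km/h.
Since one of the speed is above 32 km/h or the speed is at most 32 km/h must hold, we get the speed is above 19 km/h or the speed is at most 34 km/h.

The speed is above 19 km/h or the speed is at most 34 km/h.


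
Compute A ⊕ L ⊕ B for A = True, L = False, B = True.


A = True, L = False, B = True
Step 1: A ⊕ L = True XOR False = True
Step 2: True ⊕ B = True XOR True = False
XOR is true when an odd number of operands are true.

False


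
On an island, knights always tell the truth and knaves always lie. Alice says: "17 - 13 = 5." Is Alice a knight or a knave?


Statement: "17 - 13 = 5."
Actual: 17 - 13 = 4
Claimed: 5
Statement is FALSE → Alice lies → Knave

Knave


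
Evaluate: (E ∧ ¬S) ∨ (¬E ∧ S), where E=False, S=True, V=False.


E = False, S = True, V = False
Expression: (E ∧ ¬S) ∨ (¬E ∧ S)
Step 1: ¬S = NOT True = False
Step 2: E ∧ ¬S = False AND False = False
Step 3: ¬E = NOT False = True
Step 4: ¬E ∧ S = True AND True = True
Step 5: (False) ∨ (True) = False OR True = True

True


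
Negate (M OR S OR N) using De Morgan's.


De Morgan's law: ¬(P ∨ Q ∨ R) ≡ ¬P ∧ ¬Q ∧ ¬R
¬(M ∨ S ∨ N) = ¬M ∧ ¬S ∧ ¬N

¬M ∧ ¬S ∧ ¬N


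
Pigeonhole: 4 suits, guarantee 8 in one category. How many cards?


Pigeonhole: to guarantee k in one of n categories, need (k-1)×n + 1.
k = 8, n = 4
Minimum = (8-1) × 4 + 1 = 7 × 4 + 1

29


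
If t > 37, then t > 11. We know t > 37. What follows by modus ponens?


Modus ponens: P → Q, P ⊢ Q
P: t > 37
Q: t > 11
We have P → Q and P is true.
By modus ponens, Q must be true.

t > 11


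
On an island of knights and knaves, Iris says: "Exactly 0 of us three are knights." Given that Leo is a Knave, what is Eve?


Iris claims exactly 0 knights among Iris, Leo, Eve.
Given: Leo is a Knave.

Case 1: Iris is a Knight (tells truth)
  Then exactly 0 of the three are knights.
  Counting Iris, Leo: 1 knight(s) so far. Need -1 more → impossible.
Case 2: Iris is a Knave (lies)
  Then the count is NOT 0.
  If Eve = Knave, count = 0 = 0 → claim would be true, contradicts lie.
  If Eve = Knight, count = 1 ≠ 0 → lie confirmed ✓

Eve is a Knight.

Knight


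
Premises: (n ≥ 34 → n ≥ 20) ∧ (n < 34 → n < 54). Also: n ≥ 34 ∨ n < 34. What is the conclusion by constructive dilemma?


Constructive dilemma: (P → Q) ∧ (R → S), P ∨ R ⊢ Q ∨ S
Premise 1: n ≥ 34 → n ≥ 20
Premise 2: n < 34 → n < 54
Premise 3: n ≥ 34 ∨ n < 34
Case 1: Assuming n ≥ 34, then by Premise 1, n ≥ 20.
Case 2: Assuming n < 34, then by Premise 2, n < 54.
Since one of n ≥ 34 or n < 34 must hold, we get n ≥ 20 or n < 54.

n ≥ 20 or n < 54.


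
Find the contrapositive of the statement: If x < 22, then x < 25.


Original: If x < 22, then x < 25
Contrapositive: If ¬Q, then ¬P
Negate Q: not (x < 25)
Negate P: not (x < 22)

If not (x < 25), then not (x < 22).


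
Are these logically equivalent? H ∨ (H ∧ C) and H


Expression 1: H ∨ (H ∧ C)
Expression 2: H
Truth table (H C | Expr1 Expr2):
  T T |   T     T
  T F |   T     T
  F T |   F     F
  F F |   F     F
All 4 rows agree, so the expressions are logically equivalent.

Yes


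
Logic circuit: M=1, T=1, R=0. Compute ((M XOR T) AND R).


M XOR T = 1^1 = 0
0 AND 0 = 0

0


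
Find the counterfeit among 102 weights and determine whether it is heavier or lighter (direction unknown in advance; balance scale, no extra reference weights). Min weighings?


Let n = 102. 204 possibilities (n weights × lighter/heavier); each weighing has 3 outcomes.
Bound for k weighings: say the first weighing puts j weights on each pan. If it tips, the 2j weighed weights remain suspects (each with a known direction) and k-1 weighings give 3^(k-1) outcomes; 3^(k-1) is odd, so 2j ≤ 3^(k-1) - 1. If it balances, the n - 2j unweighed weights remain with direction unknown: 2(n - 2j) ≤ 3^(k-1) - 1 by the same parity argument. Adding, n ≤ (3^(k-1) - 1) + (3^(k-1) - 1)/2 = (3^k - 3)/2, and the classical three-group strategy achieves this (3 weights in 2 weighings, 12 in 3, 39 in 4, 120 in 5).
So we need the smallest k with (3^k - 3)/2 ≥ 102.
k = 4: (3^4 - 3)/2 = 39 < 102 ✗
k = 5: (3^5 - 3)/2 = 120 ≥ 102 ✓

5


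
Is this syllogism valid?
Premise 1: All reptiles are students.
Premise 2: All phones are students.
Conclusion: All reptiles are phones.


Premise 1: All reptiles are students.
Premise 2: All phones are students.
Conclusion: All reptiles are phones.
Fallacy: undistributed middle. students is predicate in both.
Counterexample: reptiles and phones could be disjoint subsets of students.

Invalid


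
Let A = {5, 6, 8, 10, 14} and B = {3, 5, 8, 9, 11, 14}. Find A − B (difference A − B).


A = {5, 6, 8, 10, 14}
B = {3, 5, 8, 9, 11, 14}
Operation: difference A − B
In A but not B: 6, 10

{6, 10}


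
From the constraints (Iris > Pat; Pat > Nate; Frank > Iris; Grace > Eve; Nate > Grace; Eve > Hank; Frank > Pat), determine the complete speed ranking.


Constraints: Iris > Pat; Pat > Nate; Frank > Iris; Grace > Eve; Nate > Grace; Eve > Hank; Frank > Pat
Method: at each step, the next-highest is the one remaining person who never appears on the smaller side of a constraint between remaining people.
  Step 1: remaining {Iris, Nate, Grace, Hank, Pat, Eve, Frank}; on the smaller side: {Iris, Nate, Grace, Hank, Pat, Eve} → Frank is next (Frank > Iris; Frank > Pat).
  Step 2: remaining {Iris, Nate, Grace, Hank, Pat, Eve}; on the smaller side: {Nate, Grace, Hank, Pat, Eve} → Iris is next (Iris > Pat).
  Step 3: remaining {Nate, Grace, Hank, Pat, Eve}; on the smaller side: {Nate, Grace, Hank, Eve} → Pat is next (Pat > Nate).
  Step 4: remaining {Nate, Grace, Hank, Eve}; on the smaller side: {Grace, Hank, Eve} → Nate is next (Nate > Grace).
  Step 5: remaining {Grace, Hank, Eve}; on the smaller side: {Hank, Eve} → Grace is next (Grace > Eve).
  Step 6: remaining {Hank, Eve}; on the smaller side: {Hank} → Eve is next (Eve > Hank).
  Step 7: only Hank remains → lowest.
Final ranking (highest to lowest):

Frank > Iris > Pat > Nate > Grace > Eve > Hank


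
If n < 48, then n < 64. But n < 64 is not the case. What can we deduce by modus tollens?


Modus tollens: P → Q, ¬Q ⊢ ¬P
P: n < 48
Q: n < 64
We have P → Q and Q is false.
By modus tollens, P must be false.

It is not the case that n < 48


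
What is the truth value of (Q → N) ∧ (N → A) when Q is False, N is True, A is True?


Q = False, N = True, A = True
Step 1: Q → N is false only when Q=True and N=False. Result: True
Step 2: N → A is false only when N=True and A=False. Result: True
Step 3: True ∧ True = True

True


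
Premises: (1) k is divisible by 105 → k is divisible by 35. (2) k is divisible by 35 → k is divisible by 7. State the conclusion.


Hypothetical syllogism: P → Q, Q → R ⊢ P → R
Premise 1: k is divisible by 105 → k is divisible by 35
Premise 2: k is divisible by 35 → k is divisible by 7
Chain the implications: the middle term (k is divisible by 35) links the two.
Conclusion: If k is divisible by 105, then k is divisible by 7.

If k is divisible by 105, then k is divisible by 7.


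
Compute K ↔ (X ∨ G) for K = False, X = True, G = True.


K = False, X = True, G = True
Step 1: X ∨ G = True OR True = True
Step 2: K ↔ (True): true when both sides have same truth value.
Result: False ↔ True = False

False


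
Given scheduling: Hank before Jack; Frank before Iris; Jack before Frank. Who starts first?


Constraints: Hank before Jack; Frank before Iris; Jack before Frank
The first task can have nothing scheduled before it, so it must never appear on the right of a 'before'.
Tasks appearing after some 'before': Jack, Iris, Frank.
The only task not in that list is Hank → it is first.

Hank


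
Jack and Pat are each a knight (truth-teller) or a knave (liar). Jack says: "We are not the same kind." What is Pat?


Jack says: "We are not the same kind."
Case 1: Jack is a Knight (truth-teller)
  Statement is true → they ARE different → Pat is a Knave
Case 2: Jack is a Knave (liar)
  Statement is false → they are NOT different → Pat is a Knave
In both cases, Pat is a Knave.

Knave


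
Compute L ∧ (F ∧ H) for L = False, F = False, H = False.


L = False, F = False, H = False
Step 1: F ∧ H = False AND False = False
Step 2: L ∧ False = False AND False = False
AND is true only when ALL operands are true.

False


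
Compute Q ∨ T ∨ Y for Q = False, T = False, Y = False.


Q = False, T = False, Y = False
Step 1: Q ∨ T = False OR False = False
Step 2: False ∨ Y = False OR False = False
OR is true when at least one operand is true.

False


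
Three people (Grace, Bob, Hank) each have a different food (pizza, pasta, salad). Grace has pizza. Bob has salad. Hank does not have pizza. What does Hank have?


From clues:
  Grace → pizza
  Bob → salad
By elimination, Hank gets the remaining.

pasta


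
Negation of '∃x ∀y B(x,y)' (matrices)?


Original: ∃x ∀y B(x,y)
Rule: ¬∀→∃, ¬∃→∀, negate predicate.
Negation: ∀x ∃y ¬B(x,y)

∀x ∃y ¬B(x,y)


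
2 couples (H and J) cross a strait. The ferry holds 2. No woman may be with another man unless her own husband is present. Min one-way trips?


Label couples H and J.
1. WH+WJ → (far: WH,WJ; near: HH,HJ)
2. WH ←   (far: WJ; near: HH,HJ,WH)
3. HH+HJ → (far: HH,HJ,WJ; near: WH)
4. HH ←   (far: HJ,WJ; near: HH,WH)  — HH returns, since WH is alone on near bank
5. HH+WH → (far: all four; near: empty)
Every state respects the constraint.
Minimum trips = 5

5


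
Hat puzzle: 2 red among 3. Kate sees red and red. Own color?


Total red = 2, seen red = 2
Own red = 2 - 2 = 0
Kate's hat is blue.

blue


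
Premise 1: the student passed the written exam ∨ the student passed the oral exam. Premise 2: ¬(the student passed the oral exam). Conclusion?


Disjunctive syllogism: P ∨ Q, ¬P ⊢ Q
Disjunction: the student passed the written exam ∨ the student passed the oral exam
We know it is not the case that the student passed the oral exam.
By disjunctive syllogism, the other disjunct must be true.

The student passed the written exam


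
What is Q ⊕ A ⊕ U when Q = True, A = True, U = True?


Q = True, A = True, U = True
Step 1: Q ⊕ A = True XOR True = False
Step 2: False ⊕ U = False XOR True = True
XOR is true when an odd number of operands are true.

True


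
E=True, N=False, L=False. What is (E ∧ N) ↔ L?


E = True, N = False, L = False
Expression: (E ∧ N) ↔ L
Step 1: E ∧ N = True AND False = False
Step 2: (False) ↔ L = (False iff False) = True

True


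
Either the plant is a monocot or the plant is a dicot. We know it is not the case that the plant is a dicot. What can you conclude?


Disjunctive syllogism: P ∨ Q, ¬P ⊢ Q
Disjunction: the plant is a monocot ∨ the plant is a dicot
We know it is not the case that the plant is a dicot.
By disjunctive syllogism, the other disjunct must be true.

The plant is a monocot


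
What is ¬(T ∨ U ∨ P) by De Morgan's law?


De Morgan's law: ¬(P ∨ Q ∨ R) ≡ ¬P ∧ ¬Q ∧ ¬R
¬(T ∨ U ∨ P) = ¬T ∧ ¬U ∧ ¬P

¬T ∧ ¬U ∧ ¬P


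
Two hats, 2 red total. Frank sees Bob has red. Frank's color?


Total red = 2, Bob = red
Red accounted for: 1
Remaining for Frank: 1
Frank's hat is red.

red


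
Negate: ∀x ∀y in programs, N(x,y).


Original: ∀x ∀y N(x,y)
Rule: ¬∀→∃, ¬∃→∀, negate predicate.
Negation: ∃x ∃y ¬N(x,y)

∃x ∃y ¬N(x,y)


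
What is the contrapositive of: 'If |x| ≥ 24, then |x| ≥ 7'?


Original: If |x| ≥ 24, then |x| ≥ 7
Contrapositive: If ¬Q, then ¬P
Negate Q: not (|x| ≥ 7)
Negate P: not (|x| ≥ 24)

If not (|x| ≥ 7), then not (|x| ≥ 24).


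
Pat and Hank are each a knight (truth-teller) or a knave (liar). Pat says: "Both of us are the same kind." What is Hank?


Pat says: "Both of us are the same kind."
Case 1: Pat is a Knight (truth-teller)
  Statement is true → they ARE the same → Hank is also a Knight
Case 2: Pat is a Knave (liar)
  Statement is false → they are NOT the same → Hank is a Knight
In both cases, Hank is a Knight.

Knight


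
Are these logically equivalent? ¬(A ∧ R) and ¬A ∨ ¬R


Expression 1: ¬(A ∧ R)
Expression 2: ¬A ∨ ¬R
Truth table (A R | Expr1 Expr2):
  T T |   F     F
  T F |   T     T
  F T |   T     T
  F F |   T     T
All 4 rows agree, so the expressions are logically equivalent.

Yes


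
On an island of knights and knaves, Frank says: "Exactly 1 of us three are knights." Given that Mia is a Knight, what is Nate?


Frank claims exactly 1 knights among Frank, Mia, Nate.
Given: Mia is a Knight.

Case 1: Frank is a Knight (tells truth)
  Then exactly 1 of the three are knights.
  Counting Frank, Mia: 2 knight(s) so far. Need -1 more → impossible.
Case 2: Frank is a Knave (lies)
  Then the count is NOT 1.
  If Nate = Knave, count = 1 = 1 → claim would be true, contradicts lie.
  If Nate = Knight, count = 2 ≠ 1 → lie confirmed ✓

Nate is a Knight.

Knight


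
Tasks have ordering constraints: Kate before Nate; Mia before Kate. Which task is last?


Constraints: Kate before Nate; Mia before Kate
The last task can have nothing scheduled after it, so it must never appear on the left of a 'before'.
Tasks appearing before some other task: Kate, Mia.
The only task not in that list is Nate → it is last.

Nate


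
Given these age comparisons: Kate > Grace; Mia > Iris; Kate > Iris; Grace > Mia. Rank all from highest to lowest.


Constraints: Kate > Grace; Mia > Iris; Kate > Iris; Grace > Mia
Method: at each step, the next-highest is the one remaining person who never appears on the smaller side of a constraint between remaining people.
  Step 1: remaining {Mia, Grace, Iris, Kate}; on the smaller side: {Mia, Grace, Iris} → Kate is next (Kate > Grace; Kate > Iris).
  Step 2: remaining {Mia, Grace, Iris}; on the smaller side: {Mia, Iris} → Grace is next (Grace > Mia).
  Step 3: remaining {Mia, Iris}; on the smaller side: {Iris} → Mia is next (Mia > Iris).
  Step 4: only Iris remains → lowest.
Final ranking (highest to lowest):

Kate > Grace > Mia > Iris


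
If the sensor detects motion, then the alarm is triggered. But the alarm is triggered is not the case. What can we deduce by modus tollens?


Modus tollens: P → Q, ¬Q ⊢ ¬P
P: the sensor detects motion
Q: the alarm is triggered
We have P → Q and Q is false.
By modus tollens, P must be false.

It is not the case that the sensor detects motion


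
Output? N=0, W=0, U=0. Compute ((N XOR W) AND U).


N XOR W = 0^0 = 0
0 AND 0 = 0

0


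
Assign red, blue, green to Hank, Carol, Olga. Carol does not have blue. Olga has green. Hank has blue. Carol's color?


From clues:
  Olga → green
  Hank → blue
By elimination, Carol gets the remaining.

red


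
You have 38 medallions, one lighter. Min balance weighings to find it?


Each weighing has 3 outcomes (left heavy / balance / right heavy), so k weighings distinguish at most 3^k cases; splitting into three near-equal groups achieves this.
Need 3^k ≥ 38: 3^3 = 27 < 38 ≤ 3^4 = 81
k = ⌈log₃(38)⌉ = 4

4


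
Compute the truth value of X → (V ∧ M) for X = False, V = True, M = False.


X = False, V = True, M = False
Step 1: V ∧ M = True AND False = False
Step 2: X → (False): false only when X=True and consequent=False.
Result: True

True


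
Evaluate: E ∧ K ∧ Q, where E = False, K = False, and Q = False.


E = False, K = False, Q = False
Step 1: E ∧ K = False AND False = False
Step 2: (False) ∧ Q = (False) AND False = False
AND is true only when ALL operands are true.

False


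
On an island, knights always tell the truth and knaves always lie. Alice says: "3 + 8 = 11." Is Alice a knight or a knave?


Statement: "3 + 8 = 11."
Actual: 3 + 8 = 11
Claimed: 11
Statement is TRUE → Alice tells the truth → Knight

Knight


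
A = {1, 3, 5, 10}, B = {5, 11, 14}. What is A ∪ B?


A = {1, 3, 5, 10}
B = {5, 11, 14}
Operation: union
All elements combined: 1, 3, 5, 10, 11, 14

{1, 3, 5, 10, 11, 14}


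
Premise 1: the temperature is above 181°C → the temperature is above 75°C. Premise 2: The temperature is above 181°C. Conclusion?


Modus ponens: P → Q, P ⊢ Q
P: the temperature is above 181°C
Q: the temperature is above 75°C
We have P → Q and P is true.
By modus ponens, Q must be true.

The temperature is above 75°C


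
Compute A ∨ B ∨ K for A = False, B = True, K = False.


A = False, B = True, K = False
Step 1: A ∨ B = False OR True = True
Step 2: True ∨ K = True OR False = True
OR is true when at least one operand is true.

True


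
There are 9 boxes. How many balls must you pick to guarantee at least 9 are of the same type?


Pigeonhole: to guarantee k in one of n categories, need (k-1)×n + 1.
k = 9, n = 9
Minimum = (9-1) × 9 + 1 = 8 × 9 + 1

73


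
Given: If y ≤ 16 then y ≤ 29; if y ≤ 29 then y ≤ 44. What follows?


Hypothetical syllogism: P → Q, Q → R ⊢ P → R
Premise 1: y ≤ 16 → y ≤ 29
Premise 2: y ≤ 29 → y ≤ 44
Chain the implications: the middle term (y ≤ 29) links the two.
Conclusion: If y ≤ 16, then y ≤ 44.

If y ≤ 16, then y ≤ 44.


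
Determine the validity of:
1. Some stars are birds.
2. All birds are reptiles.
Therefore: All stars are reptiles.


Premise 1: Some stars are birds.
Premise 2: All birds are reptiles.
Conclusion: All stars are reptiles.
Fallacy: illicit minor. The minor term (stars) is distributed in the conclusion ('All stars ...') but undistributed in its premise ('Some stars are birds' doesn't cover all stars).
Only 'Some stars are reptiles' follows, not 'All'.

Invalid


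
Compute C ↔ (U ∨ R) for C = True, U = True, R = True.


C = True, U = True, R = True
Step 1: U ∨ R = True OR True = True
Step 2: C ↔ (True): true when both sides have same truth value.
Result: True ↔ True = True

True


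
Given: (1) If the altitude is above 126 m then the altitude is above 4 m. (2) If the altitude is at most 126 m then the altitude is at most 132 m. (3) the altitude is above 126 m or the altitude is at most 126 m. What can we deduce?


Constructive dilemma: (P → Q) ∧ (R → S), P ∨ R ⊢ Q ∨ S
Premise 1: the altitude is above 126 m → the altitude is above 4 m
Premise 2: the altitude is at most 126 m → the altitude is at most 132 m
Premise 3: the altitude is above 126 m ∨ the altitude is at most 126 m
Case 1: Assuming the altitude is above 126 m, then by Premise 1, the altitude is above 4 m.
Case 2: Assuming the altitude is at most 126 m, then by Premise 2, the altitude is at most 132 m.
Since one of the altitude is above 126 m or the altitude is at most 126 m must hold, we get the altitude is above 4 m or the altitude is at most 132 m.

The altitude is above 4 m or the altitude is at most 132 m.


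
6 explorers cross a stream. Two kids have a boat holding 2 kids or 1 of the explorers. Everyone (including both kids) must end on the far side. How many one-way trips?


Per crossing of one of the explorers: kids→, one←, one of the explorers→, one← = 4 trips
6 × 4 = 24, + 1 final kids→ = 25
Minimum trips = 25

25


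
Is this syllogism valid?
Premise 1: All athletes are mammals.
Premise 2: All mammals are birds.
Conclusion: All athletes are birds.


Premise 1: All athletes are mammals.
Premise 2: All mammals are birds.
Conclusion: All athletes are birds.
Barbara syllogism (AAA-1): All A are B, All B are C → All A are C.
Middle term (mammals) distributed in premise 2.

Valid


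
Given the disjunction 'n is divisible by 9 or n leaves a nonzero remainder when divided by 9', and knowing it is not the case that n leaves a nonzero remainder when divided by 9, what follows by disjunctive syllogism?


Disjunctive syllogism: P ∨ Q, ¬P ⊢ Q
Disjunction: n is divisible by 9 ∨ n leaves a nonzero remainder when divided by 9
We know it is not the case that n leaves a nonzero remainder when divided by 9.
By disjunctive syllogism, the other disjunct must be true.

n is divisible by 9


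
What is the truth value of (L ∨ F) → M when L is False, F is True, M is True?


L = False, F = True, M = True
Step 1: L ∨ F = False OR True = True
Step 2: (True) → M: false only when antecedent=True and M=False.
Result: True

True


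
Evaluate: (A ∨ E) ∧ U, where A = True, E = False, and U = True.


A = True, E = False, U = True
Step 1: A ∨ E = True OR False = True
Step 2: True ∧ U = True AND True = True
OR is true when at least one operand is true; AND requires both.

True


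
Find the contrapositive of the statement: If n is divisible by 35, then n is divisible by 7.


Original: If n is divisible by 35, then n is divisible by 7
Contrapositive: If ¬Q, then ¬P
Negate Q: not (n is divisible by 7)
Negate P: not (n is divisible by 35)

If not (n is divisible by 7), then not (n is divisible by 35).
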